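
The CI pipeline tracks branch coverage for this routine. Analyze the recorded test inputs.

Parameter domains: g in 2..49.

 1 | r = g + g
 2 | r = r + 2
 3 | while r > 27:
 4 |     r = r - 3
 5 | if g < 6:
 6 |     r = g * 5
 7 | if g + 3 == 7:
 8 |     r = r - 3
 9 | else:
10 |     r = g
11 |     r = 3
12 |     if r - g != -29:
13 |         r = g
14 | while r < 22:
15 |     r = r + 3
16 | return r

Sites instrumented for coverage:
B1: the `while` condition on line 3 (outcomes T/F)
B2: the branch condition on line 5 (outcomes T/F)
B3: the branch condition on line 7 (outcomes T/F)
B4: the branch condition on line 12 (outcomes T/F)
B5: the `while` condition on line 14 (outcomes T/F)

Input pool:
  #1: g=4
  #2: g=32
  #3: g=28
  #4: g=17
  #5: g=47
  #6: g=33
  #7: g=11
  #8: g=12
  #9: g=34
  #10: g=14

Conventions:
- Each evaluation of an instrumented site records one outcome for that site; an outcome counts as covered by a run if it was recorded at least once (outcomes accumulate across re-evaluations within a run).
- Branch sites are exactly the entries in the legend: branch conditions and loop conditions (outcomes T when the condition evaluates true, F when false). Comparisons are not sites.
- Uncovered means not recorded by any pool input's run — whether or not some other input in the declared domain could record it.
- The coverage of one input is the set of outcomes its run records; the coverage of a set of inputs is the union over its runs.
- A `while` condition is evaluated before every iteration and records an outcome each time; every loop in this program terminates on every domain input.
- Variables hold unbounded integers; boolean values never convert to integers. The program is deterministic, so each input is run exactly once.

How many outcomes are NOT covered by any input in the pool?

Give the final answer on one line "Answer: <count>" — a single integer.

run #1 (g=4) runs B1->F, B2->T, B3->T, B5->T, B5->T, B5->F; records B1=F, B2=T, B3=T, B5=T, B5=F
run #2 (g=32) runs B1->T, B1->T, B1->T, B1->T, B1->T, B1->T, B1->T, B1->T, B1->T, B1->T, B1->T, B1->T, B1->T, B1->F, ...; records B1=T, B1=F, B2=F, B3=F, B4=F, B5=T, B5=F
run #3 (g=28) runs B1->T, B1->T, B1->T, B1->T, B1->T, B1->T, B1->T, B1->T, B1->T, B1->T, B1->T, B1->F, B2->F, B3->F, ...; records B1=T, B1=F, B2=F, B3=F, B4=T, B5=F
run #4 (g=17) runs B1->T, B1->T, B1->T, B1->F, B2->F, B3->F, B4->T, B5->T, B5->T, B5->F; records B1=T, B1=F, B2=F, B3=F, B4=T, B5=T, B5=F
run #5 (g=47) runs B1->T, B1->T, B1->T, B1->T, B1->T, B1->T, B1->T, B1->T, B1->T, B1->T, B1->T, B1->T, B1->T, B1->T, ...; records B1=T, B1=F, B2=F, B3=F, B4=T, B5=F
run #6 (g=33) runs B1->T, B1->T, B1->T, B1->T, B1->T, B1->T, B1->T, B1->T, B1->T, B1->T, B1->T, B1->T, B1->T, B1->T, ...; records B1=T, B1=F, B2=F, B3=F, B4=T, B5=F
run #7 (g=11) runs B1->F, B2->F, B3->F, B4->T, B5->T, B5->T, B5->T, B5->T, B5->F; records B1=F, B2=F, B3=F, B4=T, B5=T, B5=F
run #8 (g=12) runs B1->F, B2->F, B3->F, B4->T, B5->T, B5->T, B5->T, B5->T, B5->F; records B1=F, B2=F, B3=F, B4=T, B5=T, B5=F
run #9 (g=34) runs B1->T, B1->T, B1->T, B1->T, B1->T, B1->T, B1->T, B1->T, B1->T, B1->T, B1->T, B1->T, B1->T, B1->T, ...; records B1=T, B1=F, B2=F, B3=F, B4=T, B5=F
run #10 (g=14) runs B1->T, B1->F, B2->F, B3->F, B4->T, B5->T, B5->T, B5->T, B5->F; records B1=T, B1=F, B2=F, B3=F, B4=T, B5=T, B5=F
union over the pool: B1=T, B1=F, B2=T, B2=F, B3=T, B3=F, B4=T, B4=F, B5=T, B5=F
uncovered (0 of 10): none

Answer: 0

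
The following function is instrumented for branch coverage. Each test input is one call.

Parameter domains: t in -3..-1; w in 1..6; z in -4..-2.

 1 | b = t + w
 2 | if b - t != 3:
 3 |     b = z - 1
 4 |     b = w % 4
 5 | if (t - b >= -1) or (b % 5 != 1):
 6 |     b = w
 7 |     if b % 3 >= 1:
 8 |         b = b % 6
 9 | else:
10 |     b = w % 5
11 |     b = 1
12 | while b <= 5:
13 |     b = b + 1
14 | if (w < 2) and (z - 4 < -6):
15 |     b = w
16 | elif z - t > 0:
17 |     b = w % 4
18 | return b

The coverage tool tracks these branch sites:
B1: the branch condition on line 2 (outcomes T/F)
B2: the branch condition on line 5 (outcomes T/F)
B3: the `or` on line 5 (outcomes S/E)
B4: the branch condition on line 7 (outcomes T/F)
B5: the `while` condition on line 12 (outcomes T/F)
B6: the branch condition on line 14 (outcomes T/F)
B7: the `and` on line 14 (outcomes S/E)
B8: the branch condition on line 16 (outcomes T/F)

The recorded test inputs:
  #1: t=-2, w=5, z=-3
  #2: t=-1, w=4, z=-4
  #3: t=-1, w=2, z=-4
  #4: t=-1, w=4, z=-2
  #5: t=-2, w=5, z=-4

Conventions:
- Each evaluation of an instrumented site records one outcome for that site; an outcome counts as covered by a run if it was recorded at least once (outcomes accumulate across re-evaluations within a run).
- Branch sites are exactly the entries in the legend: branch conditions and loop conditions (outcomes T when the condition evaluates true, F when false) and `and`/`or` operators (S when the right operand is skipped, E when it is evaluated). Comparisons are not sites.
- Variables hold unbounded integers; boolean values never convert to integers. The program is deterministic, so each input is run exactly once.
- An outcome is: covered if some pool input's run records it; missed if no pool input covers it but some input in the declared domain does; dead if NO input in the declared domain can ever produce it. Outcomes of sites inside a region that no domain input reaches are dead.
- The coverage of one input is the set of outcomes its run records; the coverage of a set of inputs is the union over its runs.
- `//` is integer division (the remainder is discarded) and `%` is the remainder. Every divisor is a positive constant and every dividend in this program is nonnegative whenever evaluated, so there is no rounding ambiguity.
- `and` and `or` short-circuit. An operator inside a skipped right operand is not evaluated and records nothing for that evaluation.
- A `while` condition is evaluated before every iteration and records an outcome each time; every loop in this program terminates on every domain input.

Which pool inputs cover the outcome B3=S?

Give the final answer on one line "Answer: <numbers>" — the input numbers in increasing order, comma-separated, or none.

input #1 (t=-2, w=5, z=-3): does not produce B3=S
input #2 (t=-1, w=4, z=-4): produces B3=S
input #3 (t=-1, w=2, z=-4): does not produce B3=S
input #4 (t=-1, w=4, z=-2): produces B3=S
input #5 (t=-2, w=5, z=-4): does not produce B3=S

Answer: 2, 4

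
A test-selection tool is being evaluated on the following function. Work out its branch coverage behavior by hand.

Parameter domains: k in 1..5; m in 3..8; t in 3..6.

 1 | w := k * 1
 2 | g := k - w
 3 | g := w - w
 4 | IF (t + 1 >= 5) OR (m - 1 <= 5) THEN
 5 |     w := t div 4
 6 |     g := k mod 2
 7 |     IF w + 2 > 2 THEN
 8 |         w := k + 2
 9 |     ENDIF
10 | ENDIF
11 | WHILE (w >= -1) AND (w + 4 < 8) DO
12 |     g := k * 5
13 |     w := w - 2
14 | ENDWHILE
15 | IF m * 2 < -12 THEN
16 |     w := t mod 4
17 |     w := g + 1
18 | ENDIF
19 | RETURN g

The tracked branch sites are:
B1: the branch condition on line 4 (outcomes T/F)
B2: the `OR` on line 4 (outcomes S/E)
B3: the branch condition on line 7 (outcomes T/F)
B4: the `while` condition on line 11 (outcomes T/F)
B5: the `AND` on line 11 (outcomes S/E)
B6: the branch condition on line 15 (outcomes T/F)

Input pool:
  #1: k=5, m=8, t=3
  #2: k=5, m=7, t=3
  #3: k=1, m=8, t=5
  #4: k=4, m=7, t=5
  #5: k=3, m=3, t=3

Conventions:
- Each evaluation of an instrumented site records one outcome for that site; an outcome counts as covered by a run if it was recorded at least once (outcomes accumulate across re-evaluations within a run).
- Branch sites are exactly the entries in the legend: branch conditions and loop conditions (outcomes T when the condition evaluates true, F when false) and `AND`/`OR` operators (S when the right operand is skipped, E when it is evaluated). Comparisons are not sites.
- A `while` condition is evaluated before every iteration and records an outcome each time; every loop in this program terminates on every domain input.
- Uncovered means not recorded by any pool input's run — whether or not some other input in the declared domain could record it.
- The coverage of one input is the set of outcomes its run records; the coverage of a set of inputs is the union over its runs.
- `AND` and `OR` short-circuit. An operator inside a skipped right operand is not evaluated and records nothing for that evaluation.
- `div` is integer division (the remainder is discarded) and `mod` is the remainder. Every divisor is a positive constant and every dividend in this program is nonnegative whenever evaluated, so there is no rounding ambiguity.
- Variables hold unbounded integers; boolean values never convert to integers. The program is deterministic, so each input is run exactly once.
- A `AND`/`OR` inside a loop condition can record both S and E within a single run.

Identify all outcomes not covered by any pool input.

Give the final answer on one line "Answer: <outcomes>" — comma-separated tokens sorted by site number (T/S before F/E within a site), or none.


run #1 (k=5, m=8, t=3) records B1=F, B2=E, B4=F, B5=E, B6=F
run #2 (k=5, m=7, t=3) records B1=F, B2=E, B4=F, B5=E, B6=F
run #3 (k=1, m=8, t=5) records B1=T, B2=S, B3=T, B4=T, B4=F, B5=S, B5=E, B6=F
run #4 (k=4, m=7, t=5) records B1=T, B2=S, B3=T, B4=F, B5=E, B6=F
run #5 (k=3, m=3, t=3) records B1=T, B2=E, B3=F, B4=T, B4=F, B5=S, B5=E, B6=F
union over the pool: B1=T, B1=F, B2=S, B2=E, B3=T, B3=F, B4=T, B4=F, B5=S, B5=E, B6=F
uncovered (1 of 12): B6=T
Answer: B6=T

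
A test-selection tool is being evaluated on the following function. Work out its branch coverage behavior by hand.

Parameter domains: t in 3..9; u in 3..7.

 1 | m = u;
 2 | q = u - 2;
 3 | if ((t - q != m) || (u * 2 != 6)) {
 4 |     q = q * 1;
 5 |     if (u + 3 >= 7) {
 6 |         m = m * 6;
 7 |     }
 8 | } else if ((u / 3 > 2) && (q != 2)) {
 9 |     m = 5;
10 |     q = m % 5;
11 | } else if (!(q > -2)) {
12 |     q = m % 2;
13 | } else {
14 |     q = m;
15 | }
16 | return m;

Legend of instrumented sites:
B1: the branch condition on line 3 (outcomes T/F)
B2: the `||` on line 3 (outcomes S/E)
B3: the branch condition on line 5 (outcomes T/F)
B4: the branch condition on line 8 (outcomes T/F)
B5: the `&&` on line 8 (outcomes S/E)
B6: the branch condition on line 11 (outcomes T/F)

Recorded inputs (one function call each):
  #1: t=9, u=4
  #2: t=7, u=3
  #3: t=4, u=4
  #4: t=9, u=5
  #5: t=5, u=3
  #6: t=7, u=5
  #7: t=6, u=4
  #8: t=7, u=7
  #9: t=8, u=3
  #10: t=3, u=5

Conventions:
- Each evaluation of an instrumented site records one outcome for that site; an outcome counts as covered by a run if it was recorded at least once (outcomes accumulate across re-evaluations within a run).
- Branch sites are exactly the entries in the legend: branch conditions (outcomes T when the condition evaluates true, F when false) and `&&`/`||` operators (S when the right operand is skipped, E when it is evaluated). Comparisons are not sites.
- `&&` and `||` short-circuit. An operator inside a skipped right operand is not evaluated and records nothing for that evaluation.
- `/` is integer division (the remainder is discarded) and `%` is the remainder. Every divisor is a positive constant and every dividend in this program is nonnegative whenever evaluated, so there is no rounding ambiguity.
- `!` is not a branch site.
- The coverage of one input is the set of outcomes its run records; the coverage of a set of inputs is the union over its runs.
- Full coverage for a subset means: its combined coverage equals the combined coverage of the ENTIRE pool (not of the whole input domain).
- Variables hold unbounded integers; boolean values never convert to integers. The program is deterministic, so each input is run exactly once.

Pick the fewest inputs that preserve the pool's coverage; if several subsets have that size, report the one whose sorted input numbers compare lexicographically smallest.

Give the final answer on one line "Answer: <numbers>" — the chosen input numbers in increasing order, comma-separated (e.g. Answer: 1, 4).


test 1 (t=9, u=4) hits B1=T, B2=S, B3=T
test 2 (t=7, u=3) hits B1=T, B2=S, B3=F
test 3 (t=4, u=4) hits B1=T, B2=S, B3=T
test 4 (t=9, u=5) hits B1=T, B2=S, B3=T
test 5 (t=5, u=3) hits B1=T, B2=S, B3=F
test 6 (t=7, u=5) hits B1=T, B2=S, B3=T
test 7 (t=6, u=4) hits B1=T, B2=E, B3=T
test 8 (t=7, u=7) hits B1=T, B2=S, B3=T
test 9 (t=8, u=3) hits B1=T, B2=S, B3=F
test 10 (t=3, u=5) hits B1=T, B2=S, B3=T
union over all inputs: B1=T, B2=S, B2=E, B3=T, B3=F (5 outcomes)
every size-1 subset falls short of the 5 outcomes (best: 3/5)
the canonical winner is {2, 7}: size 2, full 5-outcome coverage, earliest index list among size-2 covers
Answer: 2, 7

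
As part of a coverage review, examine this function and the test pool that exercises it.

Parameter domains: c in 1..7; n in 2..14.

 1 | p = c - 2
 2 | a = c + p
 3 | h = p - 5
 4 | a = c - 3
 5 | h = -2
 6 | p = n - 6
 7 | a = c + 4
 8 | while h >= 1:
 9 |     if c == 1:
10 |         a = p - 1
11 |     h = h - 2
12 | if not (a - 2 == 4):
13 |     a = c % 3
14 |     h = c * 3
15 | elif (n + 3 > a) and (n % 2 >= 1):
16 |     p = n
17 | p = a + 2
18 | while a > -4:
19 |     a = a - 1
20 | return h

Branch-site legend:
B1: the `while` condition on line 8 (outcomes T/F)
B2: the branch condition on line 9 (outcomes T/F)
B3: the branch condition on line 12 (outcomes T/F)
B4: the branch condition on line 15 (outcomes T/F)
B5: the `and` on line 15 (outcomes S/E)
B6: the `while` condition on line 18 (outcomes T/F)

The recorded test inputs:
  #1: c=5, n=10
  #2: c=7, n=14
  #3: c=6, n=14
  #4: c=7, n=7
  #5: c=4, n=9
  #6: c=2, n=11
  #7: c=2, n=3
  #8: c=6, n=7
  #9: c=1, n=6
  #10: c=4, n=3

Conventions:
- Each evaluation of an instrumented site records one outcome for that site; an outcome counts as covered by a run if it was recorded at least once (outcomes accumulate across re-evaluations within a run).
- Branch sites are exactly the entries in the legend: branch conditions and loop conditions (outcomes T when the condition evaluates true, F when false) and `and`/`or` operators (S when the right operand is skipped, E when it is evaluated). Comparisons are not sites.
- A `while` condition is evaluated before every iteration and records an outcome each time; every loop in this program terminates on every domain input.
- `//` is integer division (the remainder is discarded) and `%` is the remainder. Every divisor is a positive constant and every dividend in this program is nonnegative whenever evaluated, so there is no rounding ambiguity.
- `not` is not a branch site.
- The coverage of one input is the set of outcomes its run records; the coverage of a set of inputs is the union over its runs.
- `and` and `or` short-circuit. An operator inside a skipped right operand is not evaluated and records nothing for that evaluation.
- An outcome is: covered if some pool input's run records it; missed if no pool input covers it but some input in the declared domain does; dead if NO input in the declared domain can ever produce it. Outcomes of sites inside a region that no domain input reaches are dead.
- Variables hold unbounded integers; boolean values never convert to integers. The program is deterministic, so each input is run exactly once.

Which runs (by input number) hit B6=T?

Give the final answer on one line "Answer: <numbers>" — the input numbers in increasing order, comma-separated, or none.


input #1 (c=5, n=10): produces B6=T
input #2 (c=7, n=14): produces B6=T
input #3 (c=6, n=14): produces B6=T
input #4 (c=7, n=7): produces B6=T
input #5 (c=4, n=9): produces B6=T
input #6 (c=2, n=11): produces B6=T
input #7 (c=2, n=3): produces B6=T
input #8 (c=6, n=7): produces B6=T
input #9 (c=1, n=6): produces B6=T
input #10 (c=4, n=3): produces B6=T
Answer: 1, 2, 3, 4, 5, 6, 7, 8, 9, 10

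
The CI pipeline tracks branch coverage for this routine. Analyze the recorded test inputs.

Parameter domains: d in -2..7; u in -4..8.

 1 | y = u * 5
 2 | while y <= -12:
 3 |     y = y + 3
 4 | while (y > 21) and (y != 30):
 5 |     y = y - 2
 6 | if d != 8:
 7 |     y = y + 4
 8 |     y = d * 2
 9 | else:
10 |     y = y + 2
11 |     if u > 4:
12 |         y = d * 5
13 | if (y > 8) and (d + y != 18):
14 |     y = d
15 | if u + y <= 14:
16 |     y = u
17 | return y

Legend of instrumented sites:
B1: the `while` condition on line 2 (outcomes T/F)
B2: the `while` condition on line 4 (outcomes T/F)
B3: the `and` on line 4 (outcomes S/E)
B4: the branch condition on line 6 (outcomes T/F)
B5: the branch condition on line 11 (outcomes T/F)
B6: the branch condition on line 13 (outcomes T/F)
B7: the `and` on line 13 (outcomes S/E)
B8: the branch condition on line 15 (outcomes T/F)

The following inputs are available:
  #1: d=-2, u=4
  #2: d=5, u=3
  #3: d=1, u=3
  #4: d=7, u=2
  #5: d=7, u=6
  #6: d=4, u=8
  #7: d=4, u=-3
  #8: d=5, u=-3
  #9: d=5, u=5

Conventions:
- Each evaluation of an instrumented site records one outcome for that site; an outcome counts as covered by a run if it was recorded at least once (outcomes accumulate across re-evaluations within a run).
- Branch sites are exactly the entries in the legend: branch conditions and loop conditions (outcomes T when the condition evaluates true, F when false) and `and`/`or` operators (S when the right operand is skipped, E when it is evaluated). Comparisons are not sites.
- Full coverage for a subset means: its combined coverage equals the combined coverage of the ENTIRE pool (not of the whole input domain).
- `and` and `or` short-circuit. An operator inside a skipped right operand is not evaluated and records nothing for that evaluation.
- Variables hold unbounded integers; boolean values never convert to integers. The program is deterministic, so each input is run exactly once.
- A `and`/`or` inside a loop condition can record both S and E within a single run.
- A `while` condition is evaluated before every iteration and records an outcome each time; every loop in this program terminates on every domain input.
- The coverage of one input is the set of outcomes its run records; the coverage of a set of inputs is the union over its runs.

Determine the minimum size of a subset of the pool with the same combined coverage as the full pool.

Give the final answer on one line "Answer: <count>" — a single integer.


input #1 (d=-2, u=4): events B1->F, B3->S, B2->F, B4->T, B7->S, B6->F, B8->T; covers B1=F, B2=F, B3=S, B4=T, B6=F, B7=S, B8=T
input #2 (d=5, u=3): events B1->F, B3->S, B2->F, B4->T, B7->E, B6->T, B8->T; covers B1=F, B2=F, B3=S, B4=T, B6=T, B7=E, B8=T
input #3 (d=1, u=3): events B1->F, B3->S, B2->F, B4->T, B7->S, B6->F, B8->T; covers B1=F, B2=F, B3=S, B4=T, B6=F, B7=S, B8=T
input #4 (d=7, u=2): events B1->F, B3->S, B2->F, B4->T, B7->E, B6->T, B8->T; covers B1=F, B2=F, B3=S, B4=T, B6=T, B7=E, B8=T
input #5 (d=7, u=6): events B1->F, B3->E, B2->F, B4->T, B7->E, B6->T, B8->T; covers B1=F, B2=F, B3=E, B4=T, B6=T, B7=E, B8=T
input #6 (d=4, u=8): events B1->F, B3->E, B2->T, B3->E, B2->T, B3->E, B2->T, B3->E, B2->T, B3->E, B2->T, B3->E, B2->F, B4->T, ...; covers B1=F, B2=T, B2=F, B3=E, B4=T, B6=F, B7=S, B8=F
input #7 (d=4, u=-3): events B1->T, B1->T, B1->F, B3->S, B2->F, B4->T, B7->S, B6->F, B8->T; covers B1=T, B1=F, B2=F, B3=S, B4=T, B6=F, B7=S, B8=T
input #8 (d=5, u=-3): events B1->T, B1->T, B1->F, B3->S, B2->F, B4->T, B7->E, B6->T, B8->T; covers B1=T, B1=F, B2=F, B3=S, B4=T, B6=T, B7=E, B8=T
input #9 (d=5, u=5): events B1->F, B3->E, B2->T, B3->E, B2->T, B3->S, B2->F, B4->T, B7->E, B6->T, B8->T; covers B1=F, B2=T, B2=F, B3=S, B3=E, B4=T, B6=T, B7=E, B8=T
together the pool reaches 13 outcomes: B1=T, B1=F, B2=T, B2=F, B3=S, B3=E, B4=T, B6=T, B6=F, B7=S, B7=E, B8=T, B8=F
every size-1 subset falls short of the 13 outcomes (best: 9/13)
size 2: inputs {6, 8} cover all 13 outcomes, and no lexicographically smaller subset of this size does
Answer: 2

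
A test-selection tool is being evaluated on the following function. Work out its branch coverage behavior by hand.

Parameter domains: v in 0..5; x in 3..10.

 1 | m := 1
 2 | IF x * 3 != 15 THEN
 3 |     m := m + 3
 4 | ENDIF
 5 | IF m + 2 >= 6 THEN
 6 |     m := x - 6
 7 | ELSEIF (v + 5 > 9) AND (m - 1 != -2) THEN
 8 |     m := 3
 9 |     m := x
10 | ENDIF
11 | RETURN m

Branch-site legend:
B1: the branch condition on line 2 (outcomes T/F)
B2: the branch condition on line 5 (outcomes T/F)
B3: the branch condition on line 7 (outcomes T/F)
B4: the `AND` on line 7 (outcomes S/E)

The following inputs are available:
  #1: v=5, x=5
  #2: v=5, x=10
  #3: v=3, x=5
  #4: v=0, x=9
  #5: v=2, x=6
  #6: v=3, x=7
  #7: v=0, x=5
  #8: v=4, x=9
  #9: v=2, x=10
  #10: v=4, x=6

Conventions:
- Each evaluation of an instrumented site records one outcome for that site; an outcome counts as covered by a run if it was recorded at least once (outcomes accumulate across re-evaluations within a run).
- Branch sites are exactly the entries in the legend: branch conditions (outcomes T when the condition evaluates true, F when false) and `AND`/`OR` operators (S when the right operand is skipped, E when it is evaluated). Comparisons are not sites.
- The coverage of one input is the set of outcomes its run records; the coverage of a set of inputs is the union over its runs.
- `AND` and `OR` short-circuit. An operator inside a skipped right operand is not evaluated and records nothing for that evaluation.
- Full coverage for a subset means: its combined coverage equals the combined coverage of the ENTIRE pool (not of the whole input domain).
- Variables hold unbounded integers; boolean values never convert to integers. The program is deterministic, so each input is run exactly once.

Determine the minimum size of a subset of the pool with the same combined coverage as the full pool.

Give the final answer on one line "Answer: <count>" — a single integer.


input #1 (v=5, x=5): events B1->F, B2->F, B4->E, B3->T; covers B1=F, B2=F, B3=T, B4=E
input #2 (v=5, x=10): events B1->T, B2->T; covers B1=T, B2=T
input #3 (v=3, x=5): events B1->F, B2->F, B4->S, B3->F; covers B1=F, B2=F, B3=F, B4=S
input #4 (v=0, x=9): events B1->T, B2->T; covers B1=T, B2=T
input #5 (v=2, x=6): events B1->T, B2->T; covers B1=T, B2=T
input #6 (v=3, x=7): events B1->T, B2->T; covers B1=T, B2=T
input #7 (v=0, x=5): events B1->F, B2->F, B4->S, B3->F; covers B1=F, B2=F, B3=F, B4=S
input #8 (v=4, x=9): events B1->T, B2->T; covers B1=T, B2=T
input #9 (v=2, x=10): events B1->T, B2->T; covers B1=T, B2=T
input #10 (v=4, x=6): events B1->T, B2->T; covers B1=T, B2=T
union over all inputs: B1=T, B1=F, B2=T, B2=F, B3=T, B3=F, B4=S, B4=E (8 outcomes)
size 1 is not enough: best union over all size-1 subsets is 4/8
size 2 is not enough: best union over all size-2 subsets is 6/8
the canonical winner is {1, 2, 3}: size 3, full 8-outcome coverage, earliest index list among size-3 covers
Answer: 3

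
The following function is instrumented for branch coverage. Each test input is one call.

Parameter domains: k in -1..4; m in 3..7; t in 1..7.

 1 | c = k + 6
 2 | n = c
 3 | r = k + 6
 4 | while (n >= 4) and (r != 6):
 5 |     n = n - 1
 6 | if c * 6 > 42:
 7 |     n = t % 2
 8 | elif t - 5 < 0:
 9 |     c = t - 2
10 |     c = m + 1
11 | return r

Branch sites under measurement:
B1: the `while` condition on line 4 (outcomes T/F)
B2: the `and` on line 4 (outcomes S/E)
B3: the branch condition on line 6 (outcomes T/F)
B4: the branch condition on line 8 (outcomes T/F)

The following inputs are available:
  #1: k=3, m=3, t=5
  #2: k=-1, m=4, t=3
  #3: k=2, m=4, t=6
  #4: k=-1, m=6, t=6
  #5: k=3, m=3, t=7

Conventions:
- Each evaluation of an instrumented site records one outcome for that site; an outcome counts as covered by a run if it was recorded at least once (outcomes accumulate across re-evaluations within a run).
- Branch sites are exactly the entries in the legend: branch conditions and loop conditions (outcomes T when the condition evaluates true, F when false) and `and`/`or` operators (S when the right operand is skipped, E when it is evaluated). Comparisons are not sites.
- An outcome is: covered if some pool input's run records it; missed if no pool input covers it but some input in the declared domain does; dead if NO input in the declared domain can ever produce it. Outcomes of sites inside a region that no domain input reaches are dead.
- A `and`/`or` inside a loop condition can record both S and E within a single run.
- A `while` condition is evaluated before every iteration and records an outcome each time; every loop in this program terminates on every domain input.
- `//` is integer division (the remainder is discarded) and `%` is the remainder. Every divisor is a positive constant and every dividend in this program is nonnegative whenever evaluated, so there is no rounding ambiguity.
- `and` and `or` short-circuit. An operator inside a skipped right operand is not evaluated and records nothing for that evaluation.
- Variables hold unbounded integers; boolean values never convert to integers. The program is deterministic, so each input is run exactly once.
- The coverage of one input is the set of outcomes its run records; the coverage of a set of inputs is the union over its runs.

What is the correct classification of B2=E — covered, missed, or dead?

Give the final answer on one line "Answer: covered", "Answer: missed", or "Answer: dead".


B2=E is recorded by pool input(s) 1, 2, 3, 4, 5 -> covered
Answer: covered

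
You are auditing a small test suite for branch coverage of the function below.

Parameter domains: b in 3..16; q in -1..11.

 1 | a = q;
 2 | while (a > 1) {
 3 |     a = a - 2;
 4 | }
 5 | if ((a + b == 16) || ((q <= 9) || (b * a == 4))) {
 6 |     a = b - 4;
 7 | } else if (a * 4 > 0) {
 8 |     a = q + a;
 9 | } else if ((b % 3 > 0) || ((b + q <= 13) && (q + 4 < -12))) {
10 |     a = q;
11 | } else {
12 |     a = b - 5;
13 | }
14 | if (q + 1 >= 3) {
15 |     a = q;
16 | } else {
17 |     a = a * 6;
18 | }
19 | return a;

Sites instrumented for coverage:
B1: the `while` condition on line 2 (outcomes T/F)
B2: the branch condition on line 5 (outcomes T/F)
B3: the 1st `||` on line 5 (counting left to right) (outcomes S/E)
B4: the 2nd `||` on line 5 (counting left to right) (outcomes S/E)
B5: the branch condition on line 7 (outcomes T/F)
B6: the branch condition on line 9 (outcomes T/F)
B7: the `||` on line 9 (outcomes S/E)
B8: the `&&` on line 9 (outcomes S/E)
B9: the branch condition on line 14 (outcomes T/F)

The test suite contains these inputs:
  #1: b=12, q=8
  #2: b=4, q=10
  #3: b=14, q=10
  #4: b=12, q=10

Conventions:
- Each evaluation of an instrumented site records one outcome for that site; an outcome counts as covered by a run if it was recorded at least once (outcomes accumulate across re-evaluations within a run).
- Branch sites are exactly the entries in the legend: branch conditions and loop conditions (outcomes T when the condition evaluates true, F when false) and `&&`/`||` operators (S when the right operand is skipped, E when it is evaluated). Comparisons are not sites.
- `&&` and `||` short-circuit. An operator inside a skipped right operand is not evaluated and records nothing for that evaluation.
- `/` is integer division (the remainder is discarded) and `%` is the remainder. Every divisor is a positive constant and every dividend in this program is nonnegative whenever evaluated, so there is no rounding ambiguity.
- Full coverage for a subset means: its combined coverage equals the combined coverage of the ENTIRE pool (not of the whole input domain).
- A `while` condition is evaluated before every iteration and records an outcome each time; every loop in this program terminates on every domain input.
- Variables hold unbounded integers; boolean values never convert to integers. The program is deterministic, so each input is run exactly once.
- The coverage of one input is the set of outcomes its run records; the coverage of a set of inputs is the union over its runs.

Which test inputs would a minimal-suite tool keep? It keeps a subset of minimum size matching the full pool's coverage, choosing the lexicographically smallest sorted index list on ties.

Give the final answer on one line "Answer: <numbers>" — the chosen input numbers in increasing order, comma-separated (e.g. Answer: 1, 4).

#1 (b=12, q=8) -> B1->T, B1->T, B1->T, B1->T, B1->F, B3->E, B4->S, B2->T, B9->T; covered: B1=T, B1=F, B2=T, B3=E, B4=S, B9=T
#2 (b=4, q=10) -> B1->T, B1->T, B1->T, B1->T, B1->T, B1->F, B3->E, B4->E, B2->F, B5->F, B7->S, B6->T, B9->T; covered: B1=T, B1=F, B2=F, B3=E, B4=E, B5=F, B6=T, B7=S, B9=T
#3 (b=14, q=10) -> B1->T, B1->T, B1->T, B1->T, B1->T, B1->F, B3->E, B4->E, B2->F, B5->F, B7->S, B6->T, B9->T; covered: B1=T, B1=F, B2=F, B3=E, B4=E, B5=F, B6=T, B7=S, B9=T
#4 (b=12, q=10) -> B1->T, B1->T, B1->T, B1->T, B1->T, B1->F, B3->E, B4->E, B2->F, B5->F, B7->E, B8->S, B6->F, B9->T; covered: B1=T, B1=F, B2=F, B3=E, B4=E, B5=F, B6=F, B7=E, B8=S, B9=T
the full pool covers 14 outcomes: B1=T, B1=F, B2=T, B2=F, B3=E, B4=S, B4=E, B5=F, B6=T, B6=F, B7=S, B7=E, B8=S, B9=T
no size-1 subset reaches all 14 outcomes (best union: 10/14)
no size-2 subset reaches all 14 outcomes (best union: 12/14)
size 3: inputs {1, 2, 4} cover all 14 outcomes, and no lexicographically smaller subset of this size does

Answer: 1, 2, 4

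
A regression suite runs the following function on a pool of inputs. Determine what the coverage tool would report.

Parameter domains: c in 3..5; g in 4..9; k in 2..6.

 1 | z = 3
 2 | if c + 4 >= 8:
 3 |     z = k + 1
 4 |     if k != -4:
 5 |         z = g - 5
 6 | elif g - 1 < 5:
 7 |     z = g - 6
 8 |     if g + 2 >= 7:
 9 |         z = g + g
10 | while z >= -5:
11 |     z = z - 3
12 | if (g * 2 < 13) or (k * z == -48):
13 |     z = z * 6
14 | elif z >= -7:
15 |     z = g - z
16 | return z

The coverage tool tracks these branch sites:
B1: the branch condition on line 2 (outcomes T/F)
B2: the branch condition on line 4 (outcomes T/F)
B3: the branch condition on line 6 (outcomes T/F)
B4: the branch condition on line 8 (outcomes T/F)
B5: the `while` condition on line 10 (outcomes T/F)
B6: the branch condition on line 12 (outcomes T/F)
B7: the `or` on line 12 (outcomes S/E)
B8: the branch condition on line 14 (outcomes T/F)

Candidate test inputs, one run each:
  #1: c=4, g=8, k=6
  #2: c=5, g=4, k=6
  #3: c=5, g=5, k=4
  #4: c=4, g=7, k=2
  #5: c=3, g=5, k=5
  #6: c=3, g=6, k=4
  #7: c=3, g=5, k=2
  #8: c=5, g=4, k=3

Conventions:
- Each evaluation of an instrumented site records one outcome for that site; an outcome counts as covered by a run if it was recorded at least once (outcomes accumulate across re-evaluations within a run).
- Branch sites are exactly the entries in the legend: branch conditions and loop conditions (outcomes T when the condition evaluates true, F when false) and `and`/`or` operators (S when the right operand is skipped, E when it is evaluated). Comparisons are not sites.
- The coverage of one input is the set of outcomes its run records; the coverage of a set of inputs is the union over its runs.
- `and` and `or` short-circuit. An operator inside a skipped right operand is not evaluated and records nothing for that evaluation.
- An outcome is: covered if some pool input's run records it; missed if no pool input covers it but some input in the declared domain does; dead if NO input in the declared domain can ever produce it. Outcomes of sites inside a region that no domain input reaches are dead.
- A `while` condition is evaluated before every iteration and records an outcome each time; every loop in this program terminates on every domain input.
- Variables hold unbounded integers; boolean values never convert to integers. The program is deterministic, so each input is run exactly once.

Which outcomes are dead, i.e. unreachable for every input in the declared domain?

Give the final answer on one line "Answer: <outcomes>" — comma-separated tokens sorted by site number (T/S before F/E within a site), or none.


running all 90 domain inputs and tallying outcomes:
  B2=F: never recorded by any domain input -> dead
  reachable outcomes have witnesses, e.g. B1=T (e.g. c=4, g=4, k=2), B1=F (e.g. c=3, g=4, k=2), B2=T (e.g. c=4, g=4, k=2), B3=T (e.g. c=3, g=4, k=2)
Answer: B2=F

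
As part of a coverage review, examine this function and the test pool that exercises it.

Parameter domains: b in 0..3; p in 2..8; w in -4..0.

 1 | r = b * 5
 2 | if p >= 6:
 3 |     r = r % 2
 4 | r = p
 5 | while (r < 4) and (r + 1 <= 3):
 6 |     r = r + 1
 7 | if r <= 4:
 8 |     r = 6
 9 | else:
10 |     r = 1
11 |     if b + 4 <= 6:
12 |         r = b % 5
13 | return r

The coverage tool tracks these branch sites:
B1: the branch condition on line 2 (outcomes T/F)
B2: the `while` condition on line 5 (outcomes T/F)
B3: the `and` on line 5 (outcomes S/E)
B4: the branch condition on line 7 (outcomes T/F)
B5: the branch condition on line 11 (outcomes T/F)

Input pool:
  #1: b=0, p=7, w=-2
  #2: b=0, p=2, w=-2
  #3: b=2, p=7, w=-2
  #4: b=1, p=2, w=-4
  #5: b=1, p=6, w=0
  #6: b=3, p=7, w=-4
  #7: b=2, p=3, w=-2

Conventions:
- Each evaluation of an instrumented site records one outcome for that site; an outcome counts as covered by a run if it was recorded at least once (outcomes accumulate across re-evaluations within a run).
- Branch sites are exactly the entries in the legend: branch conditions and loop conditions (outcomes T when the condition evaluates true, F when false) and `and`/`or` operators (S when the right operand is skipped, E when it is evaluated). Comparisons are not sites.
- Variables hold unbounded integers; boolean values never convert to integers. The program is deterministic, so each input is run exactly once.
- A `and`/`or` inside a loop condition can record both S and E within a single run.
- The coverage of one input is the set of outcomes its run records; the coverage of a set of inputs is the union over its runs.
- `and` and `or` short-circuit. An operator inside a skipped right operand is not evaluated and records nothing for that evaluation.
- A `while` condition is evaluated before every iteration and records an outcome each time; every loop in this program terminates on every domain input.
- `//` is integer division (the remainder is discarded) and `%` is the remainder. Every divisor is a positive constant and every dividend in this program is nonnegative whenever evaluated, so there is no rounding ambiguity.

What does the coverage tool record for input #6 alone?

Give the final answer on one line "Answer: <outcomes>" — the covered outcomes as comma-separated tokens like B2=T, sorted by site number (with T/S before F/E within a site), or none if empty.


Running input #6 (b=3, p=7, w=-4), event by event:
  B1->T, B3->S, B2->F, B4->F, B5->F
distinct outcomes covered: B1=T, B2=F, B3=S, B4=F, B5=F
Answer: B1=T, B2=F, B3=S, B4=F, B5=F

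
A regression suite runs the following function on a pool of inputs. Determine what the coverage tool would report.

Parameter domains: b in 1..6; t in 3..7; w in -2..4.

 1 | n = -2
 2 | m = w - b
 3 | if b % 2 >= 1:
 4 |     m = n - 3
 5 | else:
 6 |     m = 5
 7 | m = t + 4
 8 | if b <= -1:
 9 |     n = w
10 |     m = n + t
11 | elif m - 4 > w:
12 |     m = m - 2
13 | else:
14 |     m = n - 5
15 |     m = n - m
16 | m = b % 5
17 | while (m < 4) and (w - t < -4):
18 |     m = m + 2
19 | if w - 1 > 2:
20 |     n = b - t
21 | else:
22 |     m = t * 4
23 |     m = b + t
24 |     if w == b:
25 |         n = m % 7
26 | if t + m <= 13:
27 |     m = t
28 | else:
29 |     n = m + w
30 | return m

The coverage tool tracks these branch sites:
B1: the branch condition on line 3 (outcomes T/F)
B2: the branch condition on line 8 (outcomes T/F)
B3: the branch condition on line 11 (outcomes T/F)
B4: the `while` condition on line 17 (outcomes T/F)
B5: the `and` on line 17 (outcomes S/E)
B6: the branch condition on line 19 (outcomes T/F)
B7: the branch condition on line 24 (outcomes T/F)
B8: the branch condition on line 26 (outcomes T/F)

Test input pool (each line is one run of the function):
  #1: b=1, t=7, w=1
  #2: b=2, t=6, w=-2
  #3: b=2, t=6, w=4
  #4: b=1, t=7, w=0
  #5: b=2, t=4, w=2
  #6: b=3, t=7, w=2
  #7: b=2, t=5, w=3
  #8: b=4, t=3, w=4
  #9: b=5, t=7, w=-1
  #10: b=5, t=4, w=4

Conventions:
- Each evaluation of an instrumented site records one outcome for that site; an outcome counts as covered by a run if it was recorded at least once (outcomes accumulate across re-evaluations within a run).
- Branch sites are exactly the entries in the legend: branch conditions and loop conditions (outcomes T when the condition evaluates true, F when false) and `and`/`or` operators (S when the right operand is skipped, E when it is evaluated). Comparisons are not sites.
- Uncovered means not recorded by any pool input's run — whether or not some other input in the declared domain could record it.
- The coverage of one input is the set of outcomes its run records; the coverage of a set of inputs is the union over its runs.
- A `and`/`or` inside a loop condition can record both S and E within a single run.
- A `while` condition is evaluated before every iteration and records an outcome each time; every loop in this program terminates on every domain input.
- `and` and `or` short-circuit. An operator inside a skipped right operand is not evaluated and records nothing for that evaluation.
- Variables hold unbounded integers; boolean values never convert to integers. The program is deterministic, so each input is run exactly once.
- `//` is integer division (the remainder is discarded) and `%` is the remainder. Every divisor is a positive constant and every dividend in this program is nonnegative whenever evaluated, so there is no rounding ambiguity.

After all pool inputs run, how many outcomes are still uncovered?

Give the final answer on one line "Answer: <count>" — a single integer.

#1 (b=1, t=7, w=1) -> B1->T, B2->F, B3->T, B5->E, B4->T, B5->E, B4->T, B5->S, B4->F, B6->F, B7->T, B8->F; covered: B1=T, B2=F, B3=T, B4=T, B4=F, B5=S, B5=E, B6=F, B7=T, B8=F
#2 (b=2, t=6, w=-2) -> B1->F, B2->F, B3->T, B5->E, B4->T, B5->S, B4->F, B6->F, B7->F, B8->F; covered: B1=F, B2=F, B3=T, B4=T, B4=F, B5=S, B5=E, B6=F, B7=F, B8=F
#3 (b=2, t=6, w=4) -> B1->F, B2->F, B3->T, B5->E, B4->F, B6->T, B8->T; covered: B1=F, B2=F, B3=T, B4=F, B5=E, B6=T, B8=T
#4 (b=1, t=7, w=0) -> B1->T, B2->F, B3->T, B5->E, B4->T, B5->E, B4->T, B5->S, B4->F, B6->F, B7->F, B8->F; covered: B1=T, B2=F, B3=T, B4=T, B4=F, B5=S, B5=E, B6=F, B7=F, B8=F
#5 (b=2, t=4, w=2) -> B1->F, B2->F, B3->T, B5->E, B4->F, B6->F, B7->T, B8->T; covered: B1=F, B2=F, B3=T, B4=F, B5=E, B6=F, B7=T, B8=T
#6 (b=3, t=7, w=2) -> B1->T, B2->F, B3->T, B5->E, B4->T, B5->S, B4->F, B6->F, B7->F, B8->F; covered: B1=T, B2=F, B3=T, B4=T, B4=F, B5=S, B5=E, B6=F, B7=F, B8=F
#7 (b=2, t=5, w=3) -> B1->F, B2->F, B3->T, B5->E, B4->F, B6->F, B7->F, B8->T; covered: B1=F, B2=F, B3=T, B4=F, B5=E, B6=F, B7=F, B8=T
#8 (b=4, t=3, w=4) -> B1->F, B2->F, B3->F, B5->S, B4->F, B6->T, B8->T; covered: B1=F, B2=F, B3=F, B4=F, B5=S, B6=T, B8=T
#9 (b=5, t=7, w=-1) -> B1->T, B2->F, B3->T, B5->E, B4->T, B5->E, B4->T, B5->S, B4->F, B6->F, B7->F, B8->F; covered: B1=T, B2=F, B3=T, B4=T, B4=F, B5=S, B5=E, B6=F, B7=F, B8=F
#10 (b=5, t=4, w=4) -> B1->T, B2->F, B3->F, B5->E, B4->F, B6->T, B8->T; covered: B1=T, B2=F, B3=F, B4=F, B5=E, B6=T, B8=T
union over the pool: B1=T, B1=F, B2=F, B3=T, B3=F, B4=T, B4=F, B5=S, B5=E, B6=T, B6=F, B7=T, B7=F, B8=T, B8=F
uncovered (1 of 16): B2=T

Answer: 1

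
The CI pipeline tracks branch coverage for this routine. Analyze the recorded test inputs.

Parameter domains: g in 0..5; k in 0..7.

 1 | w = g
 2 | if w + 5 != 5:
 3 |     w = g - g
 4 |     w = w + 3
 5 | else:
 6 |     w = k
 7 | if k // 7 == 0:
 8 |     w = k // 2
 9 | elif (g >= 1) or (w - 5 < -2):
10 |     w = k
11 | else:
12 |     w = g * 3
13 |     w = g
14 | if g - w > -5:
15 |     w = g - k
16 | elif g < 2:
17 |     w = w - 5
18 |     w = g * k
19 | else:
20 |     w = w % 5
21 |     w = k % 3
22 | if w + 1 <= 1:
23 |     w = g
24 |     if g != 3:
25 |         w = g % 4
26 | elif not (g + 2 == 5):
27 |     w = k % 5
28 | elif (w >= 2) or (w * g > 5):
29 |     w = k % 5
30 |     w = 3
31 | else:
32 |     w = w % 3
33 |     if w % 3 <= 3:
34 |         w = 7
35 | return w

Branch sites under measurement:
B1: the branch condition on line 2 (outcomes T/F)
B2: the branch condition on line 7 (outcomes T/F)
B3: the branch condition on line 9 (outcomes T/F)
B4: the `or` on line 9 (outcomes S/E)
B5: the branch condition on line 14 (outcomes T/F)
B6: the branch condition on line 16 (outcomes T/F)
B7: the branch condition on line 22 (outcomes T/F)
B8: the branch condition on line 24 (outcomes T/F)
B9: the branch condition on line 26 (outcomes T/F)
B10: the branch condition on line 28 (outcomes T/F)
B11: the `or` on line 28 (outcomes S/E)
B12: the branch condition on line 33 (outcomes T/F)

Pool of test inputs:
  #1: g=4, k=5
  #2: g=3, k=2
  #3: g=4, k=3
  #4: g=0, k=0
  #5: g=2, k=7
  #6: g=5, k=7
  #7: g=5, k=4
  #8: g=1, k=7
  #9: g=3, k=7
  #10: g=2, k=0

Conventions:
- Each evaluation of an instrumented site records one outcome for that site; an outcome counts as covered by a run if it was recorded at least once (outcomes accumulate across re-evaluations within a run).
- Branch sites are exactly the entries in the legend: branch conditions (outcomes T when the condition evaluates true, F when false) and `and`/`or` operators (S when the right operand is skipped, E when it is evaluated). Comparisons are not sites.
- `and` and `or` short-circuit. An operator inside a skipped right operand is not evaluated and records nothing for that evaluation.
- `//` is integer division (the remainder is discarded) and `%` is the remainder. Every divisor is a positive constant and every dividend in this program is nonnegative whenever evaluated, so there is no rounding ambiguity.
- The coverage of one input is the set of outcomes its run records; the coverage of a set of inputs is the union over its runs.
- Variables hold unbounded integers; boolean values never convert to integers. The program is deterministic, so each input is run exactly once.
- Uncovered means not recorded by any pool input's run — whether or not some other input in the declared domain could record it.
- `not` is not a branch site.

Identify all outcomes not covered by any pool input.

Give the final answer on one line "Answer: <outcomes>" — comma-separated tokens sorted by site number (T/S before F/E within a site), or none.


run #1 (g=4, k=5) records B1=T, B2=T, B5=T, B7=T, B8=T
run #2 (g=3, k=2) records B1=T, B2=T, B5=T, B7=F, B9=F, B10=F, B11=E, B12=T
run #3 (g=4, k=3) records B1=T, B2=T, B5=T, B7=F, B9=T
run #4 (g=0, k=0) records B1=F, B2=T, B5=T, B7=T, B8=T
run #5 (g=2, k=7) records B1=T, B2=F, B3=T, B4=S, B5=F, B6=F, B7=F, B9=T
run #6 (g=5, k=7) records B1=T, B2=F, B3=T, B4=S, B5=T, B7=T, B8=T
run #7 (g=5, k=4) records B1=T, B2=T, B5=T, B7=F, B9=T
run #8 (g=1, k=7) records B1=T, B2=F, B3=T, B4=S, B5=F, B6=T, B7=F, B9=T
run #9 (g=3, k=7) records B1=T, B2=F, B3=T, B4=S, B5=T, B7=T, B8=F
run #10 (g=2, k=0) records B1=T, B2=T, B5=T, B7=F, B9=T
union over the pool: B1=T, B1=F, B2=T, B2=F, B3=T, B4=S, B5=T, B5=F, B6=T, B6=F, B7=T, B7=F, B8=T, B8=F, B9=T, B9=F, B10=F, B11=E, B12=T
uncovered (5 of 24): B3=F, B4=E, B10=T, B11=S, B12=F
Answer: B3=F, B4=E, B10=T, B11=S, B12=F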